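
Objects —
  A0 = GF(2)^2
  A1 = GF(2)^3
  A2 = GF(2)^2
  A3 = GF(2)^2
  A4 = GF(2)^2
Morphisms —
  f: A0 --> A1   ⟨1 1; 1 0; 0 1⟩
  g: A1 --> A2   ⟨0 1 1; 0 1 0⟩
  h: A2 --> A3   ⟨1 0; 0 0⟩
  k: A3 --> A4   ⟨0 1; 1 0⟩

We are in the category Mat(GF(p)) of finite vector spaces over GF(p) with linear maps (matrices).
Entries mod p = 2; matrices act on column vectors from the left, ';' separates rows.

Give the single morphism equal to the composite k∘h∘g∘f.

Answer: ⟨0 0; 1 1⟩

Work:
  e0=[1,0] f-->[1,1,0] g-->[1,1] h-->[1,0] k-->[0,1]
  e1=[0,1] f-->[1,0,1] g-->[1,0] h-->[1,0] k-->[0,1]
composite: ⟨0 0; 1 1⟩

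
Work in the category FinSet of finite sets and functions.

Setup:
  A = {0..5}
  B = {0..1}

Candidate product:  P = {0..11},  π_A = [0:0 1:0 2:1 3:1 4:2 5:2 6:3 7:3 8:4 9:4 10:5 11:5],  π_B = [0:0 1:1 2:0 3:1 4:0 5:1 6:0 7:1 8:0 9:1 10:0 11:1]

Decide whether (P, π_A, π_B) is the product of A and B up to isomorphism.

|A|·|B| = 6·2 = 12;  |P| = 12
Check the pairing map k ↦ (π_A(k), π_B(k)):
  0 : (0,0)
  1 : (0,1)
  2 : (1,0)
  3 : (1,1)
  4 : (2,0)
  5 : (2,1)
  6 : (3,0)
  7 : (3,1)
  8 : (4,0)
  9 : (4,1)
  10 : (5,0)
  11 : (5,1)
distinct pairs in image: 12 / 12 needed
  → bijection onto A×B; projections well-typed.

Answer: VALID PRODUCT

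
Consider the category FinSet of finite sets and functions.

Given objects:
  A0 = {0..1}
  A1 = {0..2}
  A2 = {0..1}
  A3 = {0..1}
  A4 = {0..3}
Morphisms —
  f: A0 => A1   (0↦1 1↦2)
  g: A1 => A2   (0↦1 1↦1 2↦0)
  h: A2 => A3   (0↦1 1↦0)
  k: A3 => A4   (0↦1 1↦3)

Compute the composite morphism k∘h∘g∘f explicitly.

Answer: (0↦1 1↦3)

Work:
  0 f=>1 g=>1 h=>0 k=>1
  1 f=>2 g=>0 h=>1 k=>3
result: (0↦1 1↦3)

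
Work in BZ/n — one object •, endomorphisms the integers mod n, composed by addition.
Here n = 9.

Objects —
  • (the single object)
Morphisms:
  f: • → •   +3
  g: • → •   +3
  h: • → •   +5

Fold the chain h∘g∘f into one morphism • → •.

  0 +3≡3 +3≡6 +5≡2  (mod 9)
result: +2

Answer: +2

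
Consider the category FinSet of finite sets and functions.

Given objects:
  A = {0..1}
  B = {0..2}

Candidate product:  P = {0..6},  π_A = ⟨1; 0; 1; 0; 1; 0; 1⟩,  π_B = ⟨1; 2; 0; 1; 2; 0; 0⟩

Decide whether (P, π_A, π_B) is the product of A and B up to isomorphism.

Answer: NOT A VALID PRODUCT — |P|=7 ≠ |A|·|B|=6

Derivation:
|A|·|B| = 2·3 = 6;  |P| = 7
  → cardinalities differ; no bijection possible.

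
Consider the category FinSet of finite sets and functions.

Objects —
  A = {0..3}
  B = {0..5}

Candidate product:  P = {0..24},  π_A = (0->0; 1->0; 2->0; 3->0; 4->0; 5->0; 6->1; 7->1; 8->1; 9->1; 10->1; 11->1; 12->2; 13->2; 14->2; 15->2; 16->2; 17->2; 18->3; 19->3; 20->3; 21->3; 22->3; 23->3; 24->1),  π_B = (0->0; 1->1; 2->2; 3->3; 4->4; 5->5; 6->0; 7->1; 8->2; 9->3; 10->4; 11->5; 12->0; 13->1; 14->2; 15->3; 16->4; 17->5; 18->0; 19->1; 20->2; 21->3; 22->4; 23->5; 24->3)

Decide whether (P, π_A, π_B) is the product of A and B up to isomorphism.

|A|·|B| = 4·6 = 24;  |P| = 25
  → cardinalities differ; no bijection possible.

Answer: NOT A VALID PRODUCT — |P|=25 ≠ |A|·|B|=24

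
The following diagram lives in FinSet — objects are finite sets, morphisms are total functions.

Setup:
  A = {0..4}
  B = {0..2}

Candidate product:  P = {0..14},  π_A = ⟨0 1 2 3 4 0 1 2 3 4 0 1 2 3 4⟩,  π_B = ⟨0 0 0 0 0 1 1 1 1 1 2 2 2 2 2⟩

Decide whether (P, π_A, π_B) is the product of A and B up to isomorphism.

|A|·|B| = 5·3 = 15;  |P| = 15
Check the pairing map k ↦ (π_A(k), π_B(k)):
  0 -> (0,0)
  1 -> (1,0)
  2 -> (2,0)
  3 -> (3,0)
  4 -> (4,0)
  5 -> (0,1)
  6 -> (1,1)
  7 -> (2,1)
  8 -> (3,1)
  9 -> (4,1)
  10 -> (0,2)
  11 -> (1,2)
  12 -> (2,2)
  13 -> (3,2)
  14 -> (4,2)
distinct pairs in image: 15 / 15 needed
  → bijection onto A×B; projections well-typed.

Answer: VALID PRODUCT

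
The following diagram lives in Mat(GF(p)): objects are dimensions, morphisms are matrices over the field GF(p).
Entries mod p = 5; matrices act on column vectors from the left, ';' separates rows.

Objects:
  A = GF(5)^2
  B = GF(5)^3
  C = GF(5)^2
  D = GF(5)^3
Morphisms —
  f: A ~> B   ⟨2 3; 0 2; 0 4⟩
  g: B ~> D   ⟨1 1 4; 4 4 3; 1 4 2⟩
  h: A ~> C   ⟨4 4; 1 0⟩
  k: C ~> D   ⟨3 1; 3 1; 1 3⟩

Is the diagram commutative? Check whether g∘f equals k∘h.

Answer: DOES NOT COMMUTE

Work:
1) trace f;g:
  e0=(1,0) f~>(2,0,0) g~>(2,3,2)
  e1=(0,1) f~>(3,2,4) g~>(1,2,4)
  ⟦path⟧₁ = ⟨2 1; 3 2; 2 4⟩
2) trace h;k:
  e0=(1,0) h~>(4,1) k~>(3,3,2)
  e1=(0,1) h~>(4,0) k~>(2,2,4)
  ⟦path⟧₂ = ⟨3 2; 3 2; 2 4⟩
Equal? differ; not commutative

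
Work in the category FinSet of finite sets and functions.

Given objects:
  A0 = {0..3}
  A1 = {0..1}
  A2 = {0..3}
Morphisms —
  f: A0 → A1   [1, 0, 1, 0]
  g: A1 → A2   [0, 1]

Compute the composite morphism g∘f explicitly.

Answer: [1, 0, 1, 0]

Derivation:
  0 f→1 g→1
  1 f→0 g→0
  2 f→1 g→1
  3 f→0 g→0
⟦path⟧: [1, 0, 1, 0]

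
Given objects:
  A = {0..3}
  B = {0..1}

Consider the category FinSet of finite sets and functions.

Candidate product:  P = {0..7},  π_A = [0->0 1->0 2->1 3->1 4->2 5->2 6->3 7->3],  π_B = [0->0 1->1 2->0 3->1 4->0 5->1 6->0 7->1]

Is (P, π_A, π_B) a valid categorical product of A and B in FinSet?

Answer: VALID PRODUCT

Trace:
|A|·|B| = 4·2 = 8;  |P| = 8
Check the pairing map k ↦ (π_A(k), π_B(k)):
  0 -> (0,0)
  1 -> (0,1)
  2 -> (1,0)
  3 -> (1,1)
  4 -> (2,0)
  5 -> (2,1)
  6 -> (3,0)
  7 -> (3,1)
distinct pairs in image: 8 / 8 needed
  → bijection onto A×B; projections well-typed.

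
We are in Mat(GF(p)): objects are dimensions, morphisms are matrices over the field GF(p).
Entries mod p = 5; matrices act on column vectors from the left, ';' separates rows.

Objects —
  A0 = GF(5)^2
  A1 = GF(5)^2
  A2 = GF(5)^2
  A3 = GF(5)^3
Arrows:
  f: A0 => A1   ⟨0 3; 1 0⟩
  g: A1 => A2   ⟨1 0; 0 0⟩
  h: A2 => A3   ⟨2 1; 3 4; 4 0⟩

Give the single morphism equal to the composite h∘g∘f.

Answer: ⟨0 1; 0 4; 0 2⟩

Derivation:
  e0=[1,0] f=>[0,1] g=>[0,0] h=>[0,0,0]
  e1=[0,1] f=>[3,0] g=>[3,0] h=>[1,4,2]
⟦path⟧: ⟨0 1; 0 4; 0 2⟩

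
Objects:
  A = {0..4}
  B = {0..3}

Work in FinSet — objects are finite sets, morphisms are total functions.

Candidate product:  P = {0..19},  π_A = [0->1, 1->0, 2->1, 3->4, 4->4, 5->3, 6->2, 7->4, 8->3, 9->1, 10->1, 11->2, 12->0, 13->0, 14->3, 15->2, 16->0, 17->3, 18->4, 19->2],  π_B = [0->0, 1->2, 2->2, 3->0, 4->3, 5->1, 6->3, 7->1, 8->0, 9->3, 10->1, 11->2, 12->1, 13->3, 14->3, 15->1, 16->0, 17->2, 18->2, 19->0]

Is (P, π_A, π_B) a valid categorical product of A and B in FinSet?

|A|·|B| = 5·4 = 20;  |P| = 20
Check the pairing map k ↦ (π_A(k), π_B(k)):
  0 -> (1,0)
  1 -> (0,2)
  2 -> (1,2)
  3 -> (4,0)
  4 -> (4,3)
  5 -> (3,1)
  6 -> (2,3)
  7 -> (4,1)
  8 -> (3,0)
  9 -> (1,3)
  10 -> (1,1)
  11 -> (2,2)
  12 -> (0,1)
  13 -> (0,3)
  14 -> (3,3)
  15 -> (2,1)
  16 -> (0,0)
  17 -> (3,2)
  18 -> (4,2)
  19 -> (2,0)
distinct pairs in image: 20 / 20 needed
  → bijection onto A×B; projections well-typed.

Answer: VALID PRODUCT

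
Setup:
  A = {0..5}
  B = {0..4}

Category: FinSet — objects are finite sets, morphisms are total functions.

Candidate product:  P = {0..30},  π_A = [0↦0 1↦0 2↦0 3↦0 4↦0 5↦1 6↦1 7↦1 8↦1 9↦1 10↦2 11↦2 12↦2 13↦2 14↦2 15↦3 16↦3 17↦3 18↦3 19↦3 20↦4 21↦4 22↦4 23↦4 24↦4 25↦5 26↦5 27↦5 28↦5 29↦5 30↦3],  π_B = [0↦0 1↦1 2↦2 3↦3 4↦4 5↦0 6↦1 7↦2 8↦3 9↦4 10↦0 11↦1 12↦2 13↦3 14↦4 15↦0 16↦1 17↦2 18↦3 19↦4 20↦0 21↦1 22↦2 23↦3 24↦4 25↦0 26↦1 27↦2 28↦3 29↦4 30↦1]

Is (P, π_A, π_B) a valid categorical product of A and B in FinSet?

|A|·|B| = 6·5 = 30;  |P| = 31
  → cardinalities differ; no bijection possible.

Answer: NOT A VALID PRODUCT — |P|=31 ≠ |A|·|B|=30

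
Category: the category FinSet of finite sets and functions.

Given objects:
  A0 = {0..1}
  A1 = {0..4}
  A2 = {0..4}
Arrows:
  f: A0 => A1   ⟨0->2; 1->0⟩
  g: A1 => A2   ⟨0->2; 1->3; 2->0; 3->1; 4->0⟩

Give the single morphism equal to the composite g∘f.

Answer: ⟨0->0; 1->2⟩

Derivation:
  0 f=>2 g=>0
  1 f=>0 g=>2
result: ⟨0->0; 1->2⟩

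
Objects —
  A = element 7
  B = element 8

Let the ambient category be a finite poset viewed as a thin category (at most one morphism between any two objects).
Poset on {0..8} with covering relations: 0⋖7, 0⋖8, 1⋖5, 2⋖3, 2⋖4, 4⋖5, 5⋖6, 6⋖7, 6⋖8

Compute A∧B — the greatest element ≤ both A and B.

Common predecessors of 7,8: {0,1,2,4,5,6}
  maximal lower bounds 0 and 6 are incomparable: neither 0≤6 nor 6≤0
→ no greatest lower bound exists

Answer: NO MEET EXISTS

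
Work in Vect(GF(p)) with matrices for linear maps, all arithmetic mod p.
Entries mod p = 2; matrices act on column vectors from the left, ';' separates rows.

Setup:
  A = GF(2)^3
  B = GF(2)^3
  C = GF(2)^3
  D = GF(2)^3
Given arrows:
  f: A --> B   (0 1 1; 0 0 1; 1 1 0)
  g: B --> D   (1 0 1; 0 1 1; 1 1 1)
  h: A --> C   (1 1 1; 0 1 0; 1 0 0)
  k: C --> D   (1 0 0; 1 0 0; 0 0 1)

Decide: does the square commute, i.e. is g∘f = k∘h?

Answer: DOES NOT COMMUTE

Trace:
Path 1 = f;g:
  e0=⟨1,0,0⟩ f-->⟨0,0,1⟩ g-->⟨1,1,1⟩
  e1=⟨0,1,0⟩ f-->⟨1,0,1⟩ g-->⟨0,1,0⟩
  e2=⟨0,0,1⟩ f-->⟨1,1,0⟩ g-->⟨1,1,0⟩
  composite₁ = (1 0 1; 1 1 1; 1 0 0)
Path 2 = h;k:
  e0=⟨1,0,0⟩ h-->⟨1,0,1⟩ k-->⟨1,1,1⟩
  e1=⟨0,1,0⟩ h-->⟨1,1,0⟩ k-->⟨1,1,0⟩
  e2=⟨0,0,1⟩ h-->⟨1,0,0⟩ k-->⟨1,1,0⟩
  composite₂ = (1 1 1; 1 1 1; 1 0 0)
Equal? differ; not commutative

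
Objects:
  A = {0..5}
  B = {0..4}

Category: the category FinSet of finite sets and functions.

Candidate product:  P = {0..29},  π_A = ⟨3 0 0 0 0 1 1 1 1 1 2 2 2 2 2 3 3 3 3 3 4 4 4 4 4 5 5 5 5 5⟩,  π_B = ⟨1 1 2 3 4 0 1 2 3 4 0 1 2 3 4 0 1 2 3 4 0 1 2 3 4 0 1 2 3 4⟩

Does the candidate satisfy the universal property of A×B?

|A|·|B| = 6·5 = 30;  |P| = 30
Check the pairing map k ↦ (π_A(k), π_B(k)):
  0 ↦ (3,1)
  1 ↦ (0,1)
  2 ↦ (0,2)
  3 ↦ (0,3)
  4 ↦ (0,4)
  5 ↦ (1,0)
  6 ↦ (1,1)
  7 ↦ (1,2)
  8 ↦ (1,3)
  9 ↦ (1,4)
  10 ↦ (2,0)
  11 ↦ (2,1)
  12 ↦ (2,2)
  13 ↦ (2,3)
  14 ↦ (2,4)
  15 ↦ (3,0)
  16 ↦ (3,1)  ✗ repeats pair of k=0
  17 ↦ (3,2)
  18 ↦ (3,3)
  19 ↦ (3,4)
  20 ↦ (4,0)
  21 ↦ (4,1)
  22 ↦ (4,2)
  23 ↦ (4,3)
  24 ↦ (4,4)
  25 ↦ (5,0)
  26 ↦ (5,1)
  27 ↦ (5,2)
  28 ↦ (5,3)
  29 ↦ (5,4)
distinct pairs in image: 29 / 30 needed
  → (3,1) hit at k=0 and k=16

Answer: NOT A VALID PRODUCT — duplicate pair at indices 16,0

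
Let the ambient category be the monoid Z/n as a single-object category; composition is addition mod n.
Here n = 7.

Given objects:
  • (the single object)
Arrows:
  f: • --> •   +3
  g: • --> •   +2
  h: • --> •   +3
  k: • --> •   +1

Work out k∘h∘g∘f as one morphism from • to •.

Answer: +2

Derivation:
  0 +3≡3 +2≡5 +3≡1 +1≡2  (mod 7)
result: +2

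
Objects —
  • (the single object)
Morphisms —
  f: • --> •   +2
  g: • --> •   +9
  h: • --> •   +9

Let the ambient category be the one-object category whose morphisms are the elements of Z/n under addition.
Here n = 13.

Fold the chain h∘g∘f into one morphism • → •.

  0 +2≡2 +9≡11 +9≡7  (mod 13)
composite: +7

Answer: +7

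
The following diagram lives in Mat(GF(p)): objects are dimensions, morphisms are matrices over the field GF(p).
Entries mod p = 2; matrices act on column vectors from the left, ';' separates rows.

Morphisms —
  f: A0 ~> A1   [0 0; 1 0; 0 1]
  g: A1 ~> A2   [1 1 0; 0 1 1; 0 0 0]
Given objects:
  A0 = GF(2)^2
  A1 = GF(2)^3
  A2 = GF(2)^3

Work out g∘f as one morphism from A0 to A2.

Answer: [1 0; 1 1; 0 0]

Work:
  e0=⟨1,0⟩ f~>⟨0,1,0⟩ g~>⟨1,1,0⟩
  e1=⟨0,1⟩ f~>⟨0,0,1⟩ g~>⟨0,1,0⟩
result: [1 0; 1 1; 0 0]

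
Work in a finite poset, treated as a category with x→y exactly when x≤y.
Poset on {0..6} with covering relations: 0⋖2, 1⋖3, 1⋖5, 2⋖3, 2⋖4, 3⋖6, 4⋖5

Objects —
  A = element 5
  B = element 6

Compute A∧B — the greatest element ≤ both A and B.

{x : x⊑A ∧ x⊑B} = {0,1,2}  (A=5, B=6)
  maximal lower bounds 1 and 2 are incomparable: neither 1⊑2 nor 2⊑1
→ no greatest lower bound exists

Answer: NO MEET EXISTS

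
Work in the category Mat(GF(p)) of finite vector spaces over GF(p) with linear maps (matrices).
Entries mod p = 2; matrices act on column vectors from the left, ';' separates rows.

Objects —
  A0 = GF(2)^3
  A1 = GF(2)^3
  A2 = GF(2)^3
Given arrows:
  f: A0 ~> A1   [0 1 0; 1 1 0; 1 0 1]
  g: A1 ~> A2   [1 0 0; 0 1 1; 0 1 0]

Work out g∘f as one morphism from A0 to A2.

Answer: [0 1 0; 0 1 1; 1 1 0]

Work:
  e0=⟨1,0,0⟩ f~>⟨0,1,1⟩ g~>⟨0,0,1⟩
  e1=⟨0,1,0⟩ f~>⟨1,1,0⟩ g~>⟨1,1,1⟩
  e2=⟨0,0,1⟩ f~>⟨0,0,1⟩ g~>⟨0,1,0⟩
composite: [0 1 0; 0 1 1; 1 1 0]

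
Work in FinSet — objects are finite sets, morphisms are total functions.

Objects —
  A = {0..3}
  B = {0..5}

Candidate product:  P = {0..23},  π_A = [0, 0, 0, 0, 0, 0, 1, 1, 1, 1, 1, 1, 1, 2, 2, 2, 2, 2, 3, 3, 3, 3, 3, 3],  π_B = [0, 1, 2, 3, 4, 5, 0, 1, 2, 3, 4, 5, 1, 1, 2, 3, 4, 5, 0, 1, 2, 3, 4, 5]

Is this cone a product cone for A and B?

Answer: NOT A VALID PRODUCT — duplicate pair at indices 7,12

Derivation:
|A|·|B| = 4·6 = 24;  |P| = 24
Check the pairing map k ↦ (π_A(k), π_B(k)):
  0 -> (0,0)
  1 -> (0,1)
  2 -> (0,2)
  3 -> (0,3)
  4 -> (0,4)
  5 -> (0,5)
  6 -> (1,0)
  7 -> (1,1)
  8 -> (1,2)
  9 -> (1,3)
  10 -> (1,4)
  11 -> (1,5)
  12 -> (1,1)  ✗ repeats pair of k=7
  13 -> (2,1)
  14 -> (2,2)
  15 -> (2,3)
  16 -> (2,4)
  17 -> (2,5)
  18 -> (3,0)
  19 -> (3,1)
  20 -> (3,2)
  21 -> (3,3)
  22 -> (3,4)
  23 -> (3,5)
distinct pairs in image: 23 / 24 needed
  → (1,1) hit at k=7 and k=12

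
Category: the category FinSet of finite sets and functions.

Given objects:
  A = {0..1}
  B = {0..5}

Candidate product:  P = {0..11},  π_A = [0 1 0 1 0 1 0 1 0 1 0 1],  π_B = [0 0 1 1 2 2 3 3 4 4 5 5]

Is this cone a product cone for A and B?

|A|·|B| = 2·6 = 12;  |P| = 12
Check the pairing map k ↦ (π_A(k), π_B(k)):
  0 ↦ (0,0)
  1 ↦ (1,0)
  2 ↦ (0,1)
  3 ↦ (1,1)
  4 ↦ (0,2)
  5 ↦ (1,2)
  6 ↦ (0,3)
  7 ↦ (1,3)
  8 ↦ (0,4)
  9 ↦ (1,4)
  10 ↦ (0,5)
  11 ↦ (1,5)
distinct pairs in image: 12 / 12 needed
  → bijection onto A×B; projections well-typed.

Answer: VALID PRODUCT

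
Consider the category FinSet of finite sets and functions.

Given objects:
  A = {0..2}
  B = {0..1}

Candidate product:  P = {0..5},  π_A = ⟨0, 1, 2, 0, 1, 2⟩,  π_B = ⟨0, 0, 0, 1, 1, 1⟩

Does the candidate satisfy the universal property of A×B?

|A|·|B| = 3·2 = 6;  |P| = 6
Check the pairing map k ↦ (π_A(k), π_B(k)):
  0 -> (0,0)
  1 -> (1,0)
  2 -> (2,0)
  3 -> (0,1)
  4 -> (1,1)
  5 -> (2,1)
distinct pairs in image: 6 / 6 needed
  → bijection onto A×B; projections well-typed.

Answer: VALID PRODUCT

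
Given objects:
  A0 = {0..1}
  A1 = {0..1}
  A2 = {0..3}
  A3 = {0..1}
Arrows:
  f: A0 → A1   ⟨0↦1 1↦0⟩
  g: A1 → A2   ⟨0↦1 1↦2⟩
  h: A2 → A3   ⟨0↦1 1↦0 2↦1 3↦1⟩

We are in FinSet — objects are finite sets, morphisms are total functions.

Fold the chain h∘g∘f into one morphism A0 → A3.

  0 f→1 g→2 h→1
  1 f→0 g→1 h→0
result: ⟨0↦1 1↦0⟩

Answer: ⟨0↦1 1↦0⟩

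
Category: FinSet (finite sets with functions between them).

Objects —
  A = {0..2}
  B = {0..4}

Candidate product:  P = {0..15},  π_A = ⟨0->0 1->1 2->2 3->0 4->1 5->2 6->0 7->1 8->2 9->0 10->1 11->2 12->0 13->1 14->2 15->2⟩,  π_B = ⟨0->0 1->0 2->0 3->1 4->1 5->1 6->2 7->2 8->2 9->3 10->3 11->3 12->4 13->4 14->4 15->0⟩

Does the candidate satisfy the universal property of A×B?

Answer: NOT A VALID PRODUCT — |P|=16 ≠ |A|·|B|=15

Trace:
|A|·|B| = 3·5 = 15;  |P| = 16
  → cardinalities differ; no bijection possible.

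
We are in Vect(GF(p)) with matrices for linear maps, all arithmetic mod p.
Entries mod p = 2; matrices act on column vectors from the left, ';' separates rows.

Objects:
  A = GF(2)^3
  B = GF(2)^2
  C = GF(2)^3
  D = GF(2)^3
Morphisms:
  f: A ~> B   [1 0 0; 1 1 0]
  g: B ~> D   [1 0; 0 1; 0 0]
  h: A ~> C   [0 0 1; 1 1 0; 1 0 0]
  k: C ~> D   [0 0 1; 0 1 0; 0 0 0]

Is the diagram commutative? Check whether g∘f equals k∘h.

Answer: COMMUTES

Derivation:
Along f;g (path 1):
  e0=(1,0,0) f~>(1,1) g~>(1,1,0)
  e1=(0,1,0) f~>(0,1) g~>(0,1,0)
  e2=(0,0,1) f~>(0,0) g~>(0,0,0)
  result₁ = [1 0 0; 1 1 0; 0 0 0]
Along h;k (path 2):
  e0=(1,0,0) h~>(0,1,1) k~>(1,1,0)
  e1=(0,1,0) h~>(0,1,0) k~>(0,1,0)
  e2=(0,0,1) h~>(1,0,0) k~>(0,0,0)
  result₂ = [1 0 0; 1 1 0; 0 0 0]
Equal? same morphism ✓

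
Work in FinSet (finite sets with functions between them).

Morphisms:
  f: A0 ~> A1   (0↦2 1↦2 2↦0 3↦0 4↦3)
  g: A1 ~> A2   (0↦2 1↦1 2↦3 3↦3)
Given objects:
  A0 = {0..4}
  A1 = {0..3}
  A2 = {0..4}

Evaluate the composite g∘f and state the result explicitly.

Answer: (0↦3 1↦3 2↦2 3↦2 4↦3)

Work:
  0 f~>2 g~>3
  1 f~>2 g~>3
  2 f~>0 g~>2
  3 f~>0 g~>2
  4 f~>3 g~>3
composite: (0↦3 1↦3 2↦2 3↦2 4↦3)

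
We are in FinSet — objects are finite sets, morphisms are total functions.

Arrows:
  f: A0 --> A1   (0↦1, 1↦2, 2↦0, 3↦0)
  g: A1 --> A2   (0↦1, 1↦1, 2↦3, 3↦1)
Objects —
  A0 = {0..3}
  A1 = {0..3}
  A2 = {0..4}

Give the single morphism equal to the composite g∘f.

Answer: (0↦1, 1↦3, 2↦1, 3↦1)

Trace:
  0 f-->1 g-->1
  1 f-->2 g-->3
  2 f-->0 g-->1
  3 f-->0 g-->1
composite: (0↦1, 1↦3, 2↦1, 3↦1)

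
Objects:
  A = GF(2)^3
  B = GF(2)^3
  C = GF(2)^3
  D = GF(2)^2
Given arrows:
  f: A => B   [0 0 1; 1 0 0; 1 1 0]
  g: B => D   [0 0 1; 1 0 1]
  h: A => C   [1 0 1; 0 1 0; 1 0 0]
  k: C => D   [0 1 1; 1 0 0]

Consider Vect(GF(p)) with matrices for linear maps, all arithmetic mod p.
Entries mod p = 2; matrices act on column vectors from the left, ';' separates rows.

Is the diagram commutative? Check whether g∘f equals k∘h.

Path 1 = f;g:
  e0=[1,0,0] f=>[0,1,1] g=>[1,1]
  e1=[0,1,0] f=>[0,0,1] g=>[1,1]
  e2=[0,0,1] f=>[1,0,0] g=>[0,1]
  result₁ = [1 1 0; 1 1 1]
Path 2 = h;k:
  e0=[1,0,0] h=>[1,0,1] k=>[1,1]
  e1=[0,1,0] h=>[0,1,0] k=>[1,0]
  e2=[0,0,1] h=>[1,0,0] k=>[0,1]
  result₂ = [1 1 0; 1 0 1]
Equal? differ; not commutative

Answer: DOES NOT COMMUTE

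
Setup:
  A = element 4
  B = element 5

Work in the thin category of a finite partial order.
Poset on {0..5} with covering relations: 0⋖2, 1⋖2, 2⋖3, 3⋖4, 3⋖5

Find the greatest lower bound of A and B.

Answer: A∧B = 3

Derivation:
Common predecessors of 4,5: {0,1,2,3}
  0 ⊑ 3
  1 ⊑ 3
  2 ⊑ 3
  3 ⊑ 3
glb = 3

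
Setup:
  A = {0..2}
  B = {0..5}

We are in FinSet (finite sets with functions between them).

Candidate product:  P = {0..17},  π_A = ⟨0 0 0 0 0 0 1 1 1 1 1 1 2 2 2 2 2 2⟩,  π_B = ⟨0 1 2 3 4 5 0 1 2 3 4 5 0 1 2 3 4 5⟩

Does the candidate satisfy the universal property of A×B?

Answer: VALID PRODUCT

Work:
|A|·|B| = 3·6 = 18;  |P| = 18
Check the pairing map k ↦ (π_A(k), π_B(k)):
  0 : (0,0)
  1 : (0,1)
  2 : (0,2)
  3 : (0,3)
  4 : (0,4)
  5 : (0,5)
  6 : (1,0)
  7 : (1,1)
  8 : (1,2)
  9 : (1,3)
  10 : (1,4)
  11 : (1,5)
  12 : (2,0)
  13 : (2,1)
  14 : (2,2)
  15 : (2,3)
  16 : (2,4)
  17 : (2,5)
distinct pairs in image: 18 / 18 needed
  → bijection onto A×B; projections well-typed.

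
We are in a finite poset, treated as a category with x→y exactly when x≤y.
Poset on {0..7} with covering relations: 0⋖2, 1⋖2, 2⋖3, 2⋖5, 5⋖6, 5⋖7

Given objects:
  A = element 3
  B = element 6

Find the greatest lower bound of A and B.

{x : x⊑A ∧ x⊑B} = {0,1,2}  (A=3, B=6)
  0 ⊑ 2
  1 ⊑ 2
  2 ⊑ 2
glb = 2

Answer: A∧B = 2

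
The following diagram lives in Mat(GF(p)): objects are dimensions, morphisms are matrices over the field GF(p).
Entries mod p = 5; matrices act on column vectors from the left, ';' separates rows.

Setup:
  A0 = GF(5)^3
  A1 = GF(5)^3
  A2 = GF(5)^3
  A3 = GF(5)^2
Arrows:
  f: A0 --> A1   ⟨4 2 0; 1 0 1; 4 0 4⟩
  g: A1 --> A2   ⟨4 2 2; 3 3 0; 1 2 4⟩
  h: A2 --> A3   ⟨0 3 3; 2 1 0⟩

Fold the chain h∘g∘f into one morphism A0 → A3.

Answer: ⟨1 4 3; 2 2 3⟩

Trace:
  e0=⟨1,0,0⟩ f-->⟨4,1,4⟩ g-->⟨1,0,2⟩ h-->⟨1,2⟩
  e1=⟨0,1,0⟩ f-->⟨2,0,0⟩ g-->⟨3,1,2⟩ h-->⟨4,2⟩
  e2=⟨0,0,1⟩ f-->⟨0,1,4⟩ g-->⟨0,3,3⟩ h-->⟨3,3⟩
⟦path⟧: ⟨1 4 3; 2 2 3⟩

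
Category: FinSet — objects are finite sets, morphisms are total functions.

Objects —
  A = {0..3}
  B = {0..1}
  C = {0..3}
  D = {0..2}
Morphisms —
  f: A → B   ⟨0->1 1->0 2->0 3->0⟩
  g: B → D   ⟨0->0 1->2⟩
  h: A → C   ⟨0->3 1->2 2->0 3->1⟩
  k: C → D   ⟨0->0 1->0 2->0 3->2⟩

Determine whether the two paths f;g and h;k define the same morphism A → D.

Along f;g (path 1):
  0 f→1 g→2
  1 f→0 g→0
  2 f→0 g→0
  3 f→0 g→0
  composite₁ = ⟨0->2 1->0 2->0 3->0⟩
Along h;k (path 2):
  0 h→3 k→2
  1 h→2 k→0
  2 h→0 k→0
  3 h→1 k→0
  composite₂ = ⟨0->2 1->0 2->0 3->0⟩
Equal? same morphism ✓

Answer: COMMUTES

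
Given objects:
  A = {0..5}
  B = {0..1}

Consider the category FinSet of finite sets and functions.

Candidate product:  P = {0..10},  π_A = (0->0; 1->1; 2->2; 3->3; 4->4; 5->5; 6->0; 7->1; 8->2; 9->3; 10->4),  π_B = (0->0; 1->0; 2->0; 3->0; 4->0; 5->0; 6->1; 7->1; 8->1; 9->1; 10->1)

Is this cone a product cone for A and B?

Answer: NOT A VALID PRODUCT — |P|=11 ≠ |A|·|B|=12

Work:
|A|·|B| = 6·2 = 12;  |P| = 11
  → cardinalities differ; no bijection possible.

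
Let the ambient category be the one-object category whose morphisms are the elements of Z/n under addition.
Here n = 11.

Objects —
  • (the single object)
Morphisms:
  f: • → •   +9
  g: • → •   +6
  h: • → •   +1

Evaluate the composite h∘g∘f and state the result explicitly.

  0 +9≡9 +6≡4 +1≡5  (mod 11)
⟦path⟧: +5

Answer: +5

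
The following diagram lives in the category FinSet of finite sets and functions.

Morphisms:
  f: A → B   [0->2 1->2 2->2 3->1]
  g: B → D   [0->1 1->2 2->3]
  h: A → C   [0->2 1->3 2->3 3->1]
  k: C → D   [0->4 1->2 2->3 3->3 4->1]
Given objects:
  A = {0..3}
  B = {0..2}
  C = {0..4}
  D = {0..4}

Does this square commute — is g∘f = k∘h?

1) trace f;g:
  0 f→2 g→3
  1 f→2 g→3
  2 f→2 g→3
  3 f→1 g→2
  result₁ = [0->3 1->3 2->3 3->2]
2) trace h;k:
  0 h→2 k→3
  1 h→3 k→3
  2 h→3 k→3
  3 h→1 k→2
  result₂ = [0->3 1->3 2->3 3->2]
Equal? equal; square commutes

Answer: COMMUTES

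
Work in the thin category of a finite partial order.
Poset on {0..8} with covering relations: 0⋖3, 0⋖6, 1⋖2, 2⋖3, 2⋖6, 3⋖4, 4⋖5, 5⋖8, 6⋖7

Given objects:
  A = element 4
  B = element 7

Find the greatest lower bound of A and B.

{x : x⊑A ∧ x⊑B} = {0,1,2}  (A=4, B=7)
  maximal lower bounds 0 and 2 are incomparable: neither 0⊑2 nor 2⊑0
→ no greatest lower bound exists

Answer: NO MEET EXISTS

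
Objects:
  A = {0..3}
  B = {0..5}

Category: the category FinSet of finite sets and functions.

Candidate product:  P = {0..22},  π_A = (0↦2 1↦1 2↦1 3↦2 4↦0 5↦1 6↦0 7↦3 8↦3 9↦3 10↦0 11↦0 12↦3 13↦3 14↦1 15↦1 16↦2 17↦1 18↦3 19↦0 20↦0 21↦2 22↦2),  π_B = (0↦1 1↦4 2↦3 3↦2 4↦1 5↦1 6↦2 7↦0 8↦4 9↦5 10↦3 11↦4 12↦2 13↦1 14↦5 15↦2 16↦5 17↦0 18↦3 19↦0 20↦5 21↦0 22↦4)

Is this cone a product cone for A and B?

|A|·|B| = 4·6 = 24;  |P| = 23
  → cardinalities differ; no bijection possible.

Answer: NOT A VALID PRODUCT — |P|=23 ≠ |A|·|B|=24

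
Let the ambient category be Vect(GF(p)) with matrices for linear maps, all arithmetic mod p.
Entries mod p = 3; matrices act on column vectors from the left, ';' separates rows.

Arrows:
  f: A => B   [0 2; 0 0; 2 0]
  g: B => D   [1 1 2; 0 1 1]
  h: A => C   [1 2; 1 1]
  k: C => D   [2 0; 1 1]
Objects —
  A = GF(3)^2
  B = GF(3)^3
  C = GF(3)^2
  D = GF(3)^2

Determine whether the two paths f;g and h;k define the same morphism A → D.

Answer: DOES NOT COMMUTE

Work:
Along f;g (path 1):
  e0=(1,0) f=>(0,0,2) g=>(1,2)
  e1=(0,1) f=>(2,0,0) g=>(2,0)
  ⟦path⟧₁ = [1 2; 2 0]
Along h;k (path 2):
  e0=(1,0) h=>(1,1) k=>(2,2)
  e1=(0,1) h=>(2,1) k=>(1,0)
  ⟦path⟧₂ = [2 1; 2 0]
Equal? differ; not commutative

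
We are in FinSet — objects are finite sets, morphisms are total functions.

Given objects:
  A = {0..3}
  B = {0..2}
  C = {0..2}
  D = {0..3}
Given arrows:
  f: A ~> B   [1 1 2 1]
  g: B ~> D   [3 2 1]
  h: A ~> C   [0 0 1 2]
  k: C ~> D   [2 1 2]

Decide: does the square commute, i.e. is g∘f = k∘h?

Path 1 = f;g:
  0 f~>1 g~>2
  1 f~>1 g~>2
  2 f~>2 g~>1
  3 f~>1 g~>2
  composite₁ = [2 2 1 2]
Path 2 = h;k:
  0 h~>0 k~>2
  1 h~>0 k~>2
  2 h~>1 k~>1
  3 h~>2 k~>2
  composite₂ = [2 2 1 2]
Equal? equal; square commutes

Answer: COMMUTES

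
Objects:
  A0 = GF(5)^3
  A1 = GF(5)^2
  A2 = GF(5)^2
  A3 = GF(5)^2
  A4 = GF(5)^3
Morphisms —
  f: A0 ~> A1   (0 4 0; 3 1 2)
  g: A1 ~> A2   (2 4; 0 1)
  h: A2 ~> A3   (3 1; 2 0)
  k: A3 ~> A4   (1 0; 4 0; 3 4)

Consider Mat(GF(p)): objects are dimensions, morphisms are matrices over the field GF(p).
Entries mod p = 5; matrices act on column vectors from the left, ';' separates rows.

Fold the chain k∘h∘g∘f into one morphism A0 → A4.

Answer: (4 2 1; 1 3 4; 3 2 2)

Trace:
  e0=[1,0,0] f~>[0,3] g~>[2,3] h~>[4,4] k~>[4,1,3]
  e1=[0,1,0] f~>[4,1] g~>[2,1] h~>[2,4] k~>[2,3,2]
  e2=[0,0,1] f~>[0,2] g~>[3,2] h~>[1,1] k~>[1,4,2]
composite: (4 2 1; 1 3 4; 3 2 2)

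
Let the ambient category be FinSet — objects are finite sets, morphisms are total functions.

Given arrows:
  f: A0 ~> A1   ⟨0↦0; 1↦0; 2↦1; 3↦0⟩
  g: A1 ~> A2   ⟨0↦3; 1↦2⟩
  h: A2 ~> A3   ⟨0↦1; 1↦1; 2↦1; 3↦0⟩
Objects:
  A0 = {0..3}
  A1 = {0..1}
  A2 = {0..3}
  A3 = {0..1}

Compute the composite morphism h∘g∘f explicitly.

Answer: ⟨0↦0; 1↦0; 2↦1; 3↦0⟩

Derivation:
  0 f~>0 g~>3 h~>0
  1 f~>0 g~>3 h~>0
  2 f~>1 g~>2 h~>1
  3 f~>0 g~>3 h~>0
result: ⟨0↦0; 1↦0; 2↦1; 3↦0⟩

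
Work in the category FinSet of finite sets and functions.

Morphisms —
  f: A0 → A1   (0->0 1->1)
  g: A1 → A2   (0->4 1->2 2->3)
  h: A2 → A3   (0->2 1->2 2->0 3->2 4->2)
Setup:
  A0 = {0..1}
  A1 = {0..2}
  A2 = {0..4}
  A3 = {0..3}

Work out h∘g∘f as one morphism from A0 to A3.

  0 f→0 g→4 h→2
  1 f→1 g→2 h→0
⟦path⟧: (0->2 1->0)

Answer: (0->2 1->0)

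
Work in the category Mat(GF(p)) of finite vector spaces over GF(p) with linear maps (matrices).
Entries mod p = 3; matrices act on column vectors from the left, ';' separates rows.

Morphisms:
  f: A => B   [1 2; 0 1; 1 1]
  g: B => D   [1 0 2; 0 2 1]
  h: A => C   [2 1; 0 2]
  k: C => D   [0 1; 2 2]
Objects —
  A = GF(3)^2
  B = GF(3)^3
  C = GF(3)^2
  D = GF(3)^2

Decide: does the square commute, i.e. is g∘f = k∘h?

1) trace f;g:
  e0=(1,0) f=>(1,0,1) g=>(0,1)
  e1=(0,1) f=>(2,1,1) g=>(1,0)
  ⟦path⟧₁ = [0 1; 1 0]
2) trace h;k:
  e0=(1,0) h=>(2,0) k=>(0,1)
  e1=(0,1) h=>(1,2) k=>(2,0)
  ⟦path⟧₂ = [0 2; 1 0]
Equal? distinct morphisms ✗

Answer: DOES NOT COMMUTE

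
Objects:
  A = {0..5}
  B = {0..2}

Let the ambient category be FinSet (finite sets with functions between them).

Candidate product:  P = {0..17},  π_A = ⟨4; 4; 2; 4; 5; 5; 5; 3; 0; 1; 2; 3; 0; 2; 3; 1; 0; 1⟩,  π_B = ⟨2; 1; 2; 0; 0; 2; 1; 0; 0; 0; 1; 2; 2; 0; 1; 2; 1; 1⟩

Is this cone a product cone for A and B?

Answer: VALID PRODUCT

Derivation:
|A|·|B| = 6·3 = 18;  |P| = 18
Check the pairing map k ↦ (π_A(k), π_B(k)):
  0 ↦ (4,2)
  1 ↦ (4,1)
  2 ↦ (2,2)
  3 ↦ (4,0)
  4 ↦ (5,0)
  5 ↦ (5,2)
  6 ↦ (5,1)
  7 ↦ (3,0)
  8 ↦ (0,0)
  9 ↦ (1,0)
  10 ↦ (2,1)
  11 ↦ (3,2)
  12 ↦ (0,2)
  13 ↦ (2,0)
  14 ↦ (3,1)
  15 ↦ (1,2)
  16 ↦ (0,1)
  17 ↦ (1,1)
distinct pairs in image: 18 / 18 needed
  → bijection onto A×B; projections well-typed.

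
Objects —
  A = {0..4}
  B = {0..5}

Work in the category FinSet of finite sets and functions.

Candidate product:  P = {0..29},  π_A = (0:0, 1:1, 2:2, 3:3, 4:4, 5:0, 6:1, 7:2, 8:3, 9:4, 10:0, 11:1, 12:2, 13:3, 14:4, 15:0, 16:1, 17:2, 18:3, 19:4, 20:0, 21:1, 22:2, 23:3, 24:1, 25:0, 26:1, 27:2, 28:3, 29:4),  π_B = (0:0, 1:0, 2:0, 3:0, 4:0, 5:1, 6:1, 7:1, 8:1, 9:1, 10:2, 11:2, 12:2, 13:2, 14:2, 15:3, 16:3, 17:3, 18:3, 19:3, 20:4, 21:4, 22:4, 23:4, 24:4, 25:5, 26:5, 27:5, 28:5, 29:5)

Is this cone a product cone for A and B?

Answer: NOT A VALID PRODUCT — duplicate pair at indices 21,24

Trace:
|A|·|B| = 5·6 = 30;  |P| = 30
Check the pairing map k ↦ (π_A(k), π_B(k)):
  0 : (0,0)
  1 : (1,0)
  2 : (2,0)
  3 : (3,0)
  4 : (4,0)
  5 : (0,1)
  6 : (1,1)
  7 : (2,1)
  8 : (3,1)
  9 : (4,1)
  10 : (0,2)
  11 : (1,2)
  12 : (2,2)
  13 : (3,2)
  14 : (4,2)
  15 : (0,3)
  16 : (1,3)
  17 : (2,3)
  18 : (3,3)
  19 : (4,3)
  20 : (0,4)
  21 : (1,4)
  22 : (2,4)
  23 : (3,4)
  24 : (1,4)  ✗ repeats pair of k=21
  25 : (0,5)
  26 : (1,5)
  27 : (2,5)
  28 : (3,5)
  29 : (4,5)
distinct pairs in image: 29 / 30 needed
  → (1,4) hit at k=21 and k=24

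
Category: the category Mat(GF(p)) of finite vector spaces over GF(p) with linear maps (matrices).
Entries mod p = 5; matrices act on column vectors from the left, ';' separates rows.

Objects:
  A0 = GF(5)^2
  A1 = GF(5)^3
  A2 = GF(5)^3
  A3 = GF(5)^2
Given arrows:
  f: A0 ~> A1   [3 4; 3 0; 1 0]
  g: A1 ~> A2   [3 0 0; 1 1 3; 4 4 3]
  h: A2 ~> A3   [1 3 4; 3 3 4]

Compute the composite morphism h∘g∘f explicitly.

Answer: [4 3; 2 2]

Trace:
  e0=⟨1,0⟩ f~>⟨3,3,1⟩ g~>⟨4,4,2⟩ h~>⟨4,2⟩
  e1=⟨0,1⟩ f~>⟨4,0,0⟩ g~>⟨2,4,1⟩ h~>⟨3,2⟩
composite: [4 3; 2 2]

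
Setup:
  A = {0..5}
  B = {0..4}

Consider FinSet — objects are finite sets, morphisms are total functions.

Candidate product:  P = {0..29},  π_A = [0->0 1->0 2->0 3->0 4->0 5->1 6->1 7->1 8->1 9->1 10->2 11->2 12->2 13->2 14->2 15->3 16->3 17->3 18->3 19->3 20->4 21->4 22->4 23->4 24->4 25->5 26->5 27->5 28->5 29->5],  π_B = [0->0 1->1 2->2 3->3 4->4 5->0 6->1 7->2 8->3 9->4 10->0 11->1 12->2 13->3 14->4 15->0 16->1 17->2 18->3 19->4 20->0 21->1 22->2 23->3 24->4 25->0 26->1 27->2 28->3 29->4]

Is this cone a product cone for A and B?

Answer: VALID PRODUCT

Derivation:
|A|·|B| = 6·5 = 30;  |P| = 30
Check the pairing map k ↦ (π_A(k), π_B(k)):
  0 -> (0,0)
  1 -> (0,1)
  2 -> (0,2)
  3 -> (0,3)
  4 -> (0,4)
  5 -> (1,0)
  6 -> (1,1)
  7 -> (1,2)
  8 -> (1,3)
  9 -> (1,4)
  10 -> (2,0)
  11 -> (2,1)
  12 -> (2,2)
  13 -> (2,3)
  14 -> (2,4)
  15 -> (3,0)
  16 -> (3,1)
  17 -> (3,2)
  18 -> (3,3)
  19 -> (3,4)
  20 -> (4,0)
  21 -> (4,1)
  22 -> (4,2)
  23 -> (4,3)
  24 -> (4,4)
  25 -> (5,0)
  26 -> (5,1)
  27 -> (5,2)
  28 -> (5,3)
  29 -> (5,4)
distinct pairs in image: 30 / 30 needed
  → bijection onto A×B; projections well-typed.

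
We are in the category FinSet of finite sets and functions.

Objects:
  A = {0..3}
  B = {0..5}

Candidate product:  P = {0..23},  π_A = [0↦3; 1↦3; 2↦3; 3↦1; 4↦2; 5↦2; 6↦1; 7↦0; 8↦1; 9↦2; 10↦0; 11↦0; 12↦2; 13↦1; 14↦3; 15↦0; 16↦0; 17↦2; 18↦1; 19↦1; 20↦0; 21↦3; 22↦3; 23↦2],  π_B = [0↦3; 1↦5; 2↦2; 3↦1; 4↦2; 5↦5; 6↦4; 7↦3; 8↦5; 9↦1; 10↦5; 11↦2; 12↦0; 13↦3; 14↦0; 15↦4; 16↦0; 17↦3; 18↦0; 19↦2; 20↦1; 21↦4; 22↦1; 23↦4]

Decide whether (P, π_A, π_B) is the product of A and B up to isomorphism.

Answer: VALID PRODUCT

Work:
|A|·|B| = 4·6 = 24;  |P| = 24
Check the pairing map k ↦ (π_A(k), π_B(k)):
  0 ↦ (3,3)
  1 ↦ (3,5)
  2 ↦ (3,2)
  3 ↦ (1,1)
  4 ↦ (2,2)
  5 ↦ (2,5)
  6 ↦ (1,4)
  7 ↦ (0,3)
  8 ↦ (1,5)
  9 ↦ (2,1)
  10 ↦ (0,5)
  11 ↦ (0,2)
  12 ↦ (2,0)
  13 ↦ (1,3)
  14 ↦ (3,0)
  15 ↦ (0,4)
  16 ↦ (0,0)
  17 ↦ (2,3)
  18 ↦ (1,0)
  19 ↦ (1,2)
  20 ↦ (0,1)
  21 ↦ (3,4)
  22 ↦ (3,1)
  23 ↦ (2,4)
distinct pairs in image: 24 / 24 needed
  → bijection onto A×B; projections well-typed.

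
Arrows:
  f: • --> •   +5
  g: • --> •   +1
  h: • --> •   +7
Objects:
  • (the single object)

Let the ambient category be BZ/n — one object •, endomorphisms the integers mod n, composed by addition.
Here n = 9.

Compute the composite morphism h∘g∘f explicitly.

Answer: +4

Derivation:
  0 +5≡5 +1≡6 +7≡4  (mod 9)
composite: +4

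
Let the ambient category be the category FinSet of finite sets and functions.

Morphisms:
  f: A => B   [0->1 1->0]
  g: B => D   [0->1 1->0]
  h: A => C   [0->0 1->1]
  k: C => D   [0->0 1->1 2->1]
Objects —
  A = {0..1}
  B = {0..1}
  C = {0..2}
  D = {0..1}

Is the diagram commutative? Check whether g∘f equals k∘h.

Answer: COMMUTES

Trace:
Path 1 = f;g:
  0 f=>1 g=>0
  1 f=>0 g=>1
  result₁ = [0->0 1->1]
Path 2 = h;k:
  0 h=>0 k=>0
  1 h=>1 k=>1
  result₂ = [0->0 1->1]
Equal? same morphism ✓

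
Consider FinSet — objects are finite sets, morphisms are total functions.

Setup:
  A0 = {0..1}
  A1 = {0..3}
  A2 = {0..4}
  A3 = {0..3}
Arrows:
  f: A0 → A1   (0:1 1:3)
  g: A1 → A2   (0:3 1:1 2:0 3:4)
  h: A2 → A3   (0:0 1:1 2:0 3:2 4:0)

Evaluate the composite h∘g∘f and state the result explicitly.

  0 f→1 g→1 h→1
  1 f→3 g→4 h→0
composite: (0:1 1:0)

Answer: (0:1 1:0)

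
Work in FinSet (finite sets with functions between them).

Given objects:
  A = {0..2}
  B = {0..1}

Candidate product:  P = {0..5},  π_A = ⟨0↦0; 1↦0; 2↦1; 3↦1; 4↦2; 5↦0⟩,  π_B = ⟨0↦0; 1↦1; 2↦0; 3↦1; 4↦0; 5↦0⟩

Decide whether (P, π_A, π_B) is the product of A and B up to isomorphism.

|A|·|B| = 3·2 = 6;  |P| = 6
Check the pairing map k ↦ (π_A(k), π_B(k)):
  0 ↦ (0,0)
  1 ↦ (0,1)
  2 ↦ (1,0)
  3 ↦ (1,1)
  4 ↦ (2,0)
  5 ↦ (0,0)  ✗ repeats pair of k=0
distinct pairs in image: 5 / 6 needed
  → (0,0) hit at k=0 and k=5

Answer: NOT A VALID PRODUCT — duplicate pair at indices 0,5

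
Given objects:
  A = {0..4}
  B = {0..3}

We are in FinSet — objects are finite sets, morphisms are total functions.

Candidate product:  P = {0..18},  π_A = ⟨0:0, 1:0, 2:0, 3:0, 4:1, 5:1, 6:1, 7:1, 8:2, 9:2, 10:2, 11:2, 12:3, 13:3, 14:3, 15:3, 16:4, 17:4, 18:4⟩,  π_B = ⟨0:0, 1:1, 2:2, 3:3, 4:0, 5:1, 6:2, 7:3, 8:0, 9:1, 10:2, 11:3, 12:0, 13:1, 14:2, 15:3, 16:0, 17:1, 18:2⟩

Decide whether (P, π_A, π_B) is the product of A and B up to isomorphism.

Answer: NOT A VALID PRODUCT — |P|=19 ≠ |A|·|B|=20

Trace:
|A|·|B| = 5·4 = 20;  |P| = 19
  → cardinalities differ; no bijection possible.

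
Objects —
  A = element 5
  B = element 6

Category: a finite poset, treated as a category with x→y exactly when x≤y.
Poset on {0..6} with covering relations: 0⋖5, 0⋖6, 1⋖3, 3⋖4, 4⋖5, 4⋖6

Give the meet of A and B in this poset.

Lower bounds of A=5 and B=6: {0,1,3,4}
  maximal lower bounds 0 and 4 are incomparable: neither 0≤4 nor 4≤0
→ no greatest lower bound exists

Answer: NO MEET EXISTS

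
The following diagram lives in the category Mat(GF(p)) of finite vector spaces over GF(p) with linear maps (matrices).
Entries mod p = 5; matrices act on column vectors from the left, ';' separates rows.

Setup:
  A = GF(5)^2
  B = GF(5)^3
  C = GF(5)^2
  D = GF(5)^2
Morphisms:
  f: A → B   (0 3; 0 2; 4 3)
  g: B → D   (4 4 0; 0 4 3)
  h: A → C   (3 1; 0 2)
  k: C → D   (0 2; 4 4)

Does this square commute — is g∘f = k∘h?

Answer: DOES NOT COMMUTE

Work:
Along f;g (path 1):
  e0=(1,0) f→(0,0,4) g→(0,2)
  e1=(0,1) f→(3,2,3) g→(0,2)
  composite₁ = (0 0; 2 2)
Along h;k (path 2):
  e0=(1,0) h→(3,0) k→(0,2)
  e1=(0,1) h→(1,2) k→(4,2)
  composite₂ = (0 4; 2 2)
Equal? distinct morphisms ✗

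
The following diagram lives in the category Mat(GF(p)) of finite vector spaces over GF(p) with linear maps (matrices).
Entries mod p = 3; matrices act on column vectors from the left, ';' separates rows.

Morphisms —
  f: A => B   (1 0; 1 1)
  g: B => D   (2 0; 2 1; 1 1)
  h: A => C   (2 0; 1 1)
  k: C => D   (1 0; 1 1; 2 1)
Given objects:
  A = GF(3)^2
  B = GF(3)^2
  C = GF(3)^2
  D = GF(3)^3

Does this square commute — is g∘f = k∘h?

Answer: COMMUTES

Derivation:
Along f;g (path 1):
  e0=(1,0) f=>(1,1) g=>(2,0,2)
  e1=(0,1) f=>(0,1) g=>(0,1,1)
  result₁ = (2 0; 0 1; 2 1)
Along h;k (path 2):
  e0=(1,0) h=>(2,1) k=>(2,0,2)
  e1=(0,1) h=>(0,1) k=>(0,1,1)
  result₂ = (2 0; 0 1; 2 1)
Equal? equal; square commutes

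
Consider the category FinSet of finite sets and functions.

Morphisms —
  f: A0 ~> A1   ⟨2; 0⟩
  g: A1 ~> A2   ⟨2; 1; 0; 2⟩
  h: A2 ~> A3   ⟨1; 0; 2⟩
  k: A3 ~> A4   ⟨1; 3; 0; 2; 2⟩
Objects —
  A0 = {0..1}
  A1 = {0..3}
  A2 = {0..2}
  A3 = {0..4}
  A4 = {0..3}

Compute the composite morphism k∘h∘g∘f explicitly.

Answer: ⟨3; 0⟩

Derivation:
  0 f~>2 g~>0 h~>1 k~>3
  1 f~>0 g~>2 h~>2 k~>0
composite: ⟨3; 0⟩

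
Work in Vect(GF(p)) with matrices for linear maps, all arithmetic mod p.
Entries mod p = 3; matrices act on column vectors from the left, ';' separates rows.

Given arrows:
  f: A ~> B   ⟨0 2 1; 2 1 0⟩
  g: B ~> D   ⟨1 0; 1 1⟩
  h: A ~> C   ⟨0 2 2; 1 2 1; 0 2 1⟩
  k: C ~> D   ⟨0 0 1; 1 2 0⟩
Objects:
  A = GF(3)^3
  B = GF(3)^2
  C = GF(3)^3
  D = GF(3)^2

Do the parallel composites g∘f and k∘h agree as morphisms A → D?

Answer: COMMUTES

Trace:
Path 1 = f;g:
  e0=⟨1,0,0⟩ f~>⟨0,2⟩ g~>⟨0,2⟩
  e1=⟨0,1,0⟩ f~>⟨2,1⟩ g~>⟨2,0⟩
  e2=⟨0,0,1⟩ f~>⟨1,0⟩ g~>⟨1,1⟩
  result₁ = ⟨0 2 1; 2 0 1⟩
Path 2 = h;k:
  e0=⟨1,0,0⟩ h~>⟨0,1,0⟩ k~>⟨0,2⟩
  e1=⟨0,1,0⟩ h~>⟨2,2,2⟩ k~>⟨2,0⟩
  e2=⟨0,0,1⟩ h~>⟨2,1,1⟩ k~>⟨1,1⟩
  result₂ = ⟨0 2 1; 2 0 1⟩
Equal? YES — commutes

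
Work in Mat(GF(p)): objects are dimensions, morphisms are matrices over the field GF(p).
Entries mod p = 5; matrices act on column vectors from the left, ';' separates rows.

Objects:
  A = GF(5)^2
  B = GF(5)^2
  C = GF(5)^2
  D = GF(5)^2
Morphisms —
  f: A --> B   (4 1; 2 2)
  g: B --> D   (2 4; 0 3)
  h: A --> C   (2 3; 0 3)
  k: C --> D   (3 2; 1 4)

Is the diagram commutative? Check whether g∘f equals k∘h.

Path 1 = f;g:
  e0=⟨1,0⟩ f-->⟨4,2⟩ g-->⟨1,1⟩
  e1=⟨0,1⟩ f-->⟨1,2⟩ g-->⟨0,1⟩
  composite₁ = (1 0; 1 1)
Path 2 = h;k:
  e0=⟨1,0⟩ h-->⟨2,0⟩ k-->⟨1,2⟩
  e1=⟨0,1⟩ h-->⟨3,3⟩ k-->⟨0,0⟩
  composite₂ = (1 0; 2 0)
Equal? distinct morphisms ✗

Answer: DOES NOT COMMUTE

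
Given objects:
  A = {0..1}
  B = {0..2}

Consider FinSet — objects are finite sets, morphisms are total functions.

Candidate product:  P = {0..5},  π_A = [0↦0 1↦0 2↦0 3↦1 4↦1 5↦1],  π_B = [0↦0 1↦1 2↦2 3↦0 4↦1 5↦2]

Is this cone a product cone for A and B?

|A|·|B| = 2·3 = 6;  |P| = 6
Check the pairing map k ↦ (π_A(k), π_B(k)):
  0 ↦ (0,0)
  1 ↦ (0,1)
  2 ↦ (0,2)
  3 ↦ (1,0)
  4 ↦ (1,1)
  5 ↦ (1,2)
distinct pairs in image: 6 / 6 needed
  → bijection onto A×B; projections well-typed.

Answer: VALID PRODUCT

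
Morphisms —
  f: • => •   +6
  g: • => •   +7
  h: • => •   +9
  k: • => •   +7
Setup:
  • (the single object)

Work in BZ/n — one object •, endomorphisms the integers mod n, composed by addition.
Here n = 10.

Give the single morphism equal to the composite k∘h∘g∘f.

Answer: +9

Work:
  0 +6≡6 +7≡3 +9≡2 +7≡9  (mod 10)
composite: +9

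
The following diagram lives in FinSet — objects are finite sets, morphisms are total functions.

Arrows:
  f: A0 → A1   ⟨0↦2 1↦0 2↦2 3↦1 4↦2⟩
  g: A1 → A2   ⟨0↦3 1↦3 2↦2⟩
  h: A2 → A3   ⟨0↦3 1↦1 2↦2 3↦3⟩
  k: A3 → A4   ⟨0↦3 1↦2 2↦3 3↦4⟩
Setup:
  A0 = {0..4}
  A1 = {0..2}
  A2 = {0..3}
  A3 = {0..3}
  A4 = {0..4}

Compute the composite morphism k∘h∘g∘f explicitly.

Answer: ⟨0↦3 1↦4 2↦3 3↦4 4↦3⟩

Work:
  0 f→2 g→2 h→2 k→3
  1 f→0 g→3 h→3 k→4
  2 f→2 g→2 h→2 k→3
  3 f→1 g→3 h→3 k→4
  4 f→2 g→2 h→2 k→3
composite: ⟨0↦3 1↦4 2↦3 3↦4 4↦3⟩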